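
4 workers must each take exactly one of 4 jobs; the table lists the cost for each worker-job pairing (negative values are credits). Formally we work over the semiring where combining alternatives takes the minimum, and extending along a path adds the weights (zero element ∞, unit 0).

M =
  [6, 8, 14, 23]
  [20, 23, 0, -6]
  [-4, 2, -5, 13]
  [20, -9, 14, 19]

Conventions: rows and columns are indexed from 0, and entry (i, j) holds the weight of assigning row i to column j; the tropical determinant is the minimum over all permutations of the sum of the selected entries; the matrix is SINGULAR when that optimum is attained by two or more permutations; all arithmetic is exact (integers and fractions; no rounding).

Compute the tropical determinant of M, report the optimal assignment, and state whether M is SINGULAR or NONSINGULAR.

σ = (0, 1, 2, 3): 6 + 23 + (-5) + 19 = 43
σ = (0, 1, 3, 2): 6 + 23 + 13 + 14 = 56
σ = (0, 2, 1, 3): 6 + 0 + 2 + 19 = 27
σ = (0, 2, 3, 1): 6 + 0 + 13 + (-9) = 10
σ = (0, 3, 1, 2): 6 + (-6) + 2 + 14 = 16
σ = (0, 3, 2, 1): 6 + (-6) + (-5) + (-9) = -14
σ = (1, 0, 2, 3): 8 + 20 + (-5) + 19 = 42
σ = (1, 0, 3, 2): 8 + 20 + 13 + 14 = 55
σ = (1, 2, 0, 3): 8 + 0 + (-4) + 19 = 23
σ = (1, 2, 3, 0): 8 + 0 + 13 + 20 = 41
σ = (1, 3, 0, 2): 8 + (-6) + (-4) + 14 = 12
σ = (1, 3, 2, 0): 8 + (-6) + (-5) + 20 = 17
σ = (2, 0, 1, 3): 14 + 20 + 2 + 19 = 55
σ = (2, 0, 3, 1): 14 + 20 + 13 + (-9) = 38
σ = (2, 1, 0, 3): 14 + 23 + (-4) + 19 = 52
σ = (2, 1, 3, 0): 14 + 23 + 13 + 20 = 70
σ = (2, 3, 0, 1): 14 + (-6) + (-4) + (-9) = -5
σ = (2, 3, 1, 0): 14 + (-6) + 2 + 20 = 30
σ = (3, 0, 1, 2): 23 + 20 + 2 + 14 = 59
σ = (3, 0, 2, 1): 23 + 20 + (-5) + (-9) = 29
σ = (3, 1, 0, 2): 23 + 23 + (-4) + 14 = 56
σ = (3, 1, 2, 0): 23 + 23 + (-5) + 20 = 61
σ = (3, 2, 0, 1): 23 + 0 + (-4) + (-9) = 10
σ = (3, 2, 1, 0): 23 + 0 + 2 + 20 = 45
Optimal value attained by: σ = (0, 3, 2, 1).
Answer: det⊕(M) = -14; verdict: NONSINGULAR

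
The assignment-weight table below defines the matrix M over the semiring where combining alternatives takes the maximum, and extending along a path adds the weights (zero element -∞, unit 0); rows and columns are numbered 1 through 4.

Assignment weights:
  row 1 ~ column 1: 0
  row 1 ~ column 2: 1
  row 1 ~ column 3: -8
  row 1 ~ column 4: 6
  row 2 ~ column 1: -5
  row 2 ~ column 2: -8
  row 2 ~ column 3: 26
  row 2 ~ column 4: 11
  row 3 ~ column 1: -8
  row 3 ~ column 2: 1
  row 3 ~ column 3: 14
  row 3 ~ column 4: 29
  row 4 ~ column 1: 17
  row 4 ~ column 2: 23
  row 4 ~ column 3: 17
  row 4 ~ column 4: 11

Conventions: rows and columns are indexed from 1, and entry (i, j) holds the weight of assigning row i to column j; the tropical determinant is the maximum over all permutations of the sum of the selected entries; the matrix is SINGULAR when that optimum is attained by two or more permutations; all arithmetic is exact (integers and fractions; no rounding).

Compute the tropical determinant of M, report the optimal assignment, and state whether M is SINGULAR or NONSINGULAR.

σ = (1, 2, 3, 4): 0 + (-8) + 14 + 11 = 17
σ = (1, 2, 4, 3): 0 + (-8) + 29 + 17 = 38
σ = (1, 3, 2, 4): 0 + 26 + 1 + 11 = 38
σ = (1, 3, 4, 2): 0 + 26 + 29 + 23 = 78
σ = (1, 4, 2, 3): 0 + 11 + 1 + 17 = 29
σ = (1, 4, 3, 2): 0 + 11 + 14 + 23 = 48
σ = (2, 1, 3, 4): 1 + (-5) + 14 + 11 = 21
σ = (2, 1, 4, 3): 1 + (-5) + 29 + 17 = 42
σ = (2, 3, 1, 4): 1 + 26 + (-8) + 11 = 30
σ = (2, 3, 4, 1): 1 + 26 + 29 + 17 = 73
σ = (2, 4, 1, 3): 1 + 11 + (-8) + 17 = 21
σ = (2, 4, 3, 1): 1 + 11 + 14 + 17 = 43
σ = (3, 1, 2, 4): (-8) + (-5) + 1 + 11 = -1
σ = (3, 1, 4, 2): (-8) + (-5) + 29 + 23 = 39
σ = (3, 2, 1, 4): (-8) + (-8) + (-8) + 11 = -13
σ = (3, 2, 4, 1): (-8) + (-8) + 29 + 17 = 30
σ = (3, 4, 1, 2): (-8) + 11 + (-8) + 23 = 18
σ = (3, 4, 2, 1): (-8) + 11 + 1 + 17 = 21
σ = (4, 1, 2, 3): 6 + (-5) + 1 + 17 = 19
σ = (4, 1, 3, 2): 6 + (-5) + 14 + 23 = 38
σ = (4, 2, 1, 3): 6 + (-8) + (-8) + 17 = 7
σ = (4, 2, 3, 1): 6 + (-8) + 14 + 17 = 29
σ = (4, 3, 1, 2): 6 + 26 + (-8) + 23 = 47
σ = (4, 3, 2, 1): 6 + 26 + 1 + 17 = 50
Optimal value attained by: σ = (1, 3, 4, 2).
Answer: det⊕(M) = 78; verdict: NONSINGULAR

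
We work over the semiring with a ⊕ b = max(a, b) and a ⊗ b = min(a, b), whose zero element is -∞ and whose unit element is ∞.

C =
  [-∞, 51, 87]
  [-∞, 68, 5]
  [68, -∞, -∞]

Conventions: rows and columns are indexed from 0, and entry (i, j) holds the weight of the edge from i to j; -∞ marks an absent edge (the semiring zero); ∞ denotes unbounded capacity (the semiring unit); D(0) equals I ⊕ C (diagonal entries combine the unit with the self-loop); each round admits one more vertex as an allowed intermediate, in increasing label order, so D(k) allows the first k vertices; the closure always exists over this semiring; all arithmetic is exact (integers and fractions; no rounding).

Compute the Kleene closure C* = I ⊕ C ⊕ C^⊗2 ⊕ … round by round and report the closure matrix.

D(0):
  [∞, 51, 87]
  [-∞, ∞, 5]
  [68, -∞, ∞]
D(1):
  [∞, 51, 87]
  [-∞, ∞, 5]
  [68, 51, ∞]
D(2):
  [∞, 51, 87]
  [-∞, ∞, 5]
  [68, 51, ∞]
D(3):
  [∞, 51, 87]
  [5, ∞, 5]
  [68, 51, ∞]
Answer: C* = [[∞, 51, 87], [5, ∞, 5], [68, 51, ∞]]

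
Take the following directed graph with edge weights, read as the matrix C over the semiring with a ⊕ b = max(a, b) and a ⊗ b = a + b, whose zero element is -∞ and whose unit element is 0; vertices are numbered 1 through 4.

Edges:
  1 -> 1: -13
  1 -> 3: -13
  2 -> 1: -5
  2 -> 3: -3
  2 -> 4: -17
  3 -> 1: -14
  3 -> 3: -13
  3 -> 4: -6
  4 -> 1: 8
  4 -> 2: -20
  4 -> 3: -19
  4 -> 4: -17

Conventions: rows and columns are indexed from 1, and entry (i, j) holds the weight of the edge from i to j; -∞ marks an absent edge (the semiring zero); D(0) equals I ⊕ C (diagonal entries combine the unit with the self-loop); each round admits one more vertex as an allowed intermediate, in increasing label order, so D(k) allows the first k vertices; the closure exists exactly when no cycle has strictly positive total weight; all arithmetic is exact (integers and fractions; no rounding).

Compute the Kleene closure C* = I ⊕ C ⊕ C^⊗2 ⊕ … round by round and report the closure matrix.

D(0):
  [0, -∞, -13, -∞]
  [-5, 0, -3, -17]
  [-14, -∞, 0, -6]
  [8, -20, -19, 0]
D(1):
  [0, -∞, -13, -∞]
  [-5, 0, -3, -17]
  [-14, -∞, 0, -6]
  [8, -20, -5, 0]
D(2):
  [0, -∞, -13, -∞]
  [-5, 0, -3, -17]
  [-14, -∞, 0, -6]
  [8, -20, -5, 0]
D(3):
  [0, -∞, -13, -19]
  [-5, 0, -3, -9]
  [-14, -∞, 0, -6]
  [8, -20, -5, 0]
D(4):
  [0, -39, -13, -19]
  [-1, 0, -3, -9]
  [2, -26, 0, -6]
  [8, -20, -5, 0]
Answer: C* = [[0, -39, -13, -19], [-1, 0, -3, -9], [2, -26, 0, -6], [8, -20, -5, 0]]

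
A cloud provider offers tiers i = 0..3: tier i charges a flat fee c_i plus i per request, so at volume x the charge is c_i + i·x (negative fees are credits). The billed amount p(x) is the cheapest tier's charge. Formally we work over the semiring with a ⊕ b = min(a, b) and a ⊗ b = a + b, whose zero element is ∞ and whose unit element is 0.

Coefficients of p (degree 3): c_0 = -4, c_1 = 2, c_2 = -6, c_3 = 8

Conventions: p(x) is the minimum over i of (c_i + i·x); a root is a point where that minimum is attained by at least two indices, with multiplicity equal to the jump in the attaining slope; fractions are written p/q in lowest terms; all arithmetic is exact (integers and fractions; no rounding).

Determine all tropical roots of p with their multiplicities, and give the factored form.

hull edge (i=0, c=-4) to (i=2, c=-6): slope -1, span 2
hull edge (i=2, c=-6) to (i=3, c=8): slope 14, span 1
Factored form: p(x) = 8 ⊗ (x ⊕ (-14)) ⊗ (x ⊕ 1) ⊗ (x ⊕ 1)
Answer: roots = -14 (mult 1), 1 (mult 2)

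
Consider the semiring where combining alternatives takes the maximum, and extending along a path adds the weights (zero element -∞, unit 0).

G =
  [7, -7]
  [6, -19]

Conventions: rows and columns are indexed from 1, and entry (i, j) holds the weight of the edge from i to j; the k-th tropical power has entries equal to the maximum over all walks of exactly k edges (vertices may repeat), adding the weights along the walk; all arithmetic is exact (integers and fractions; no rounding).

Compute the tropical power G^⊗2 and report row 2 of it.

G^⊗2:
  [14, 0]
  [13, -1]
Answer: row 2 of G^⊗2 = [13, -1]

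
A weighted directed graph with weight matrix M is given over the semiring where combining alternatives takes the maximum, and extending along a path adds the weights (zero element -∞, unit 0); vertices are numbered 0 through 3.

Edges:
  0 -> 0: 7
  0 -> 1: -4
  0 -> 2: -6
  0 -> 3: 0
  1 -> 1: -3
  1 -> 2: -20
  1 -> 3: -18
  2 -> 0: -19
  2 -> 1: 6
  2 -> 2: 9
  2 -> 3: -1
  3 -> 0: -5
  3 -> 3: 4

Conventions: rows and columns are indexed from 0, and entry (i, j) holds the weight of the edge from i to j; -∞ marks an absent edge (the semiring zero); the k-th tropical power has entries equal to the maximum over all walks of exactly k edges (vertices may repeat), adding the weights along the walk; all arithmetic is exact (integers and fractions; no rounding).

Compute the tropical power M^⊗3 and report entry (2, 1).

M^⊗2:
  [14, 3, 3, 7]
  [-23, -6, -11, -14]
  [-6, 15, 18, 8]
  [2, -9, -11, 8]
M^⊗3:
  [21, 10, 12, 14]
  [-16, -5, -2, -10]
  [3, 24, 27, 17]
  [9, -2, -2, 12]
Key observation: the optimum is the walk 2->2->2->1, with weight 9 + 9 + 6 = 24.
Optimal value attained by: walk 2->2->2->1.
Answer: (M^⊗3)[2][1] = 24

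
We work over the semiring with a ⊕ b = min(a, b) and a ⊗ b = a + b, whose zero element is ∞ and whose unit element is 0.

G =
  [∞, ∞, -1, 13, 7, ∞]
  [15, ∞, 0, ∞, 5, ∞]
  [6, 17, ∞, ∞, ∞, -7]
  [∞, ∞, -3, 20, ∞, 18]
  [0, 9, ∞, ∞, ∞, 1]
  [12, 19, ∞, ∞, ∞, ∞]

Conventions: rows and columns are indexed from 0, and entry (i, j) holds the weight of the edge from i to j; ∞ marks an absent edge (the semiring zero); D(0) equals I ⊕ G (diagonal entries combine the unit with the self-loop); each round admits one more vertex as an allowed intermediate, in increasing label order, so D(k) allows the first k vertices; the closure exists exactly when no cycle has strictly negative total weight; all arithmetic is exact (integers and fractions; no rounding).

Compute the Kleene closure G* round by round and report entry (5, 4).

D(0):
  [0, ∞, -1, 13, 7, ∞]
  [15, 0, 0, ∞, 5, ∞]
  [6, 17, 0, ∞, ∞, -7]
  [∞, ∞, -3, 0, ∞, 18]
  [0, 9, ∞, ∞, 0, 1]
  [12, 19, ∞, ∞, ∞, 0]
D(1):
  [0, ∞, -1, 13, 7, ∞]
  [15, 0, 0, 28, 5, ∞]
  [6, 17, 0, 19, 13, -7]
  [∞, ∞, -3, 0, ∞, 18]
  [0, 9, -1, 13, 0, 1]
  [12, 19, 11, 25, 19, 0]
D(2):
  [0, ∞, -1, 13, 7, ∞]
  [15, 0, 0, 28, 5, ∞]
  [6, 17, 0, 19, 13, -7]
  [∞, ∞, -3, 0, ∞, 18]
  [0, 9, -1, 13, 0, 1]
  [12, 19, 11, 25, 19, 0]
D(3):
  [0, 16, -1, 13, 7, -8]
  [6, 0, 0, 19, 5, -7]
  [6, 17, 0, 19, 13, -7]
  [3, 14, -3, 0, 10, -10]
  [0, 9, -1, 13, 0, -8]
  [12, 19, 11, 25, 19, 0]
D(4):
  [0, 16, -1, 13, 7, -8]
  [6, 0, 0, 19, 5, -7]
  [6, 17, 0, 19, 13, -7]
  [3, 14, -3, 0, 10, -10]
  [0, 9, -1, 13, 0, -8]
  [12, 19, 11, 25, 19, 0]
D(5):
  [0, 16, -1, 13, 7, -8]
  [5, 0, 0, 18, 5, -7]
  [6, 17, 0, 19, 13, -7]
  [3, 14, -3, 0, 10, -10]
  [0, 9, -1, 13, 0, -8]
  [12, 19, 11, 25, 19, 0]
D(6):
  [0, 11, -1, 13, 7, -8]
  [5, 0, 0, 18, 5, -7]
  [5, 12, 0, 18, 12, -7]
  [2, 9, -3, 0, 9, -10]
  [0, 9, -1, 13, 0, -8]
  [12, 19, 11, 25, 19, 0]
Answer: G*[5][4] = 19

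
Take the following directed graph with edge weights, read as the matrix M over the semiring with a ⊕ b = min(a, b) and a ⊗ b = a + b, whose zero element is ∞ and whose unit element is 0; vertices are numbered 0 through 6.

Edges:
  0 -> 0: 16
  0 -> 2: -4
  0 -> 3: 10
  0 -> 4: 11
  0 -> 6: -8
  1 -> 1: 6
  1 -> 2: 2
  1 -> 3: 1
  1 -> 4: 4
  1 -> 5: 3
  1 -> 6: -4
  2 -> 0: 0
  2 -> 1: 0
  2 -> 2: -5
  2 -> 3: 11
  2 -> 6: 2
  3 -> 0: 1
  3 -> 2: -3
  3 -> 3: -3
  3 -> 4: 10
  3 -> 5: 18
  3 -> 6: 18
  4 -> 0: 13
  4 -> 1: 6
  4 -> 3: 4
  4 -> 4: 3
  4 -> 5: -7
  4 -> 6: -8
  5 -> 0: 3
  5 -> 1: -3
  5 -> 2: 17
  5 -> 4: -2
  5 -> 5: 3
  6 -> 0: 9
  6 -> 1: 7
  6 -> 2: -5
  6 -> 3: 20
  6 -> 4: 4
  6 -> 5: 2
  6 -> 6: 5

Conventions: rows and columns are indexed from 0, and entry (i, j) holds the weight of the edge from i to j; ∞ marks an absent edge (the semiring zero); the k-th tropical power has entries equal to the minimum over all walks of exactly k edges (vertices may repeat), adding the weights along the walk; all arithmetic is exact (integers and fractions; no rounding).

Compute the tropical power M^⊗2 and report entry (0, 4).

M^⊗2:
  [-4, -4, -13, 7, -4, -6, -3]
  [2, 0, -9, -2, 0, -3, -4]
  [-5, -5, -10, 1, 4, 3, -8]
  [-3, -3, -8, -6, 7, 3, -7]
  [-4, -10, -13, 1, -9, -6, -5]
  [6, 0, -1, -2, 1, -9, -10]
  [-5, -5, -10, 6, 0, -3, -4]
Key observation: the optimum is the walk 0->6->4, with weight (-8) + 4 = -4.
Optimal value attained by: walk 0->6->4.
Answer: (M^⊗2)[0][4] = -4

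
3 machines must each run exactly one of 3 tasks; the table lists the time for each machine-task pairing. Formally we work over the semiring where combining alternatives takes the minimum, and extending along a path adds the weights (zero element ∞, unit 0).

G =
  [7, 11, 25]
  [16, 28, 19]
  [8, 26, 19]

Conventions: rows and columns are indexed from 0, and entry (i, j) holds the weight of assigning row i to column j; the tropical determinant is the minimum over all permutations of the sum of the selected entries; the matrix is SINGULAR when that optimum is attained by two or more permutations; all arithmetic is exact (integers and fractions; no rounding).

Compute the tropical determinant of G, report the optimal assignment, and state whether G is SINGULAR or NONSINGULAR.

σ = (0, 1, 2): 7 + 28 + 19 = 54
σ = (0, 2, 1): 7 + 19 + 26 = 52
σ = (1, 0, 2): 11 + 16 + 19 = 46
σ = (1, 2, 0): 11 + 19 + 8 = 38
σ = (2, 0, 1): 25 + 16 + 26 = 67
σ = (2, 1, 0): 25 + 28 + 8 = 61
Optimal value attained by: σ = (1, 2, 0).
Answer: det⊕(G) = 38; verdict: NONSINGULAR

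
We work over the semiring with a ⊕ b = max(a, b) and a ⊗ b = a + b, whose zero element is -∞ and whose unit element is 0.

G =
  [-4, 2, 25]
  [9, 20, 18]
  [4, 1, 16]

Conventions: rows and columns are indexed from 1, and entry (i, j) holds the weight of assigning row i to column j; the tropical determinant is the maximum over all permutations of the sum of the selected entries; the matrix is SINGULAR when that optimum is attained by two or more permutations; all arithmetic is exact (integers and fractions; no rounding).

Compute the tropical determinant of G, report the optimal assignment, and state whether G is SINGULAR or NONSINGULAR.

σ = (1, 2, 3): (-4) + 20 + 16 = 32
σ = (1, 3, 2): (-4) + 18 + 1 = 15
σ = (2, 1, 3): 2 + 9 + 16 = 27
σ = (2, 3, 1): 2 + 18 + 4 = 24
σ = (3, 1, 2): 25 + 9 + 1 = 35
σ = (3, 2, 1): 25 + 20 + 4 = 49
Optimal value attained by: σ = (3, 2, 1).
Answer: det⊕(G) = 49; verdict: NONSINGULAR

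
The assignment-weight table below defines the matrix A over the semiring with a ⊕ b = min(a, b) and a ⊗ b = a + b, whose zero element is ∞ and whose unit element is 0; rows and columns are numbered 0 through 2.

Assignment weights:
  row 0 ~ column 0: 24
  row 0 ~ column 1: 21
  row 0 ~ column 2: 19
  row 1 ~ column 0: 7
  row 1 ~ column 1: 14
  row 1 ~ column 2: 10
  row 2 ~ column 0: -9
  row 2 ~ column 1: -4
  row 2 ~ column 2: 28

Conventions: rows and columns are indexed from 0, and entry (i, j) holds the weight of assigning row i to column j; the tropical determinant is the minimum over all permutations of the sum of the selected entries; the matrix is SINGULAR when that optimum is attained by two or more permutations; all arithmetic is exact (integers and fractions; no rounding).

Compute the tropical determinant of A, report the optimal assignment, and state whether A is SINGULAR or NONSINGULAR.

σ = (0, 1, 2): 24 + 14 + 28 = 66
σ = (0, 2, 1): 24 + 10 + (-4) = 30
σ = (1, 0, 2): 21 + 7 + 28 = 56
σ = (1, 2, 0): 21 + 10 + (-9) = 22
σ = (2, 0, 1): 19 + 7 + (-4) = 22
σ = (2, 1, 0): 19 + 14 + (-9) = 24
Optimal value attained by: σ = (1, 2, 0).
Answer: det⊕(A) = 22; verdict: SINGULAR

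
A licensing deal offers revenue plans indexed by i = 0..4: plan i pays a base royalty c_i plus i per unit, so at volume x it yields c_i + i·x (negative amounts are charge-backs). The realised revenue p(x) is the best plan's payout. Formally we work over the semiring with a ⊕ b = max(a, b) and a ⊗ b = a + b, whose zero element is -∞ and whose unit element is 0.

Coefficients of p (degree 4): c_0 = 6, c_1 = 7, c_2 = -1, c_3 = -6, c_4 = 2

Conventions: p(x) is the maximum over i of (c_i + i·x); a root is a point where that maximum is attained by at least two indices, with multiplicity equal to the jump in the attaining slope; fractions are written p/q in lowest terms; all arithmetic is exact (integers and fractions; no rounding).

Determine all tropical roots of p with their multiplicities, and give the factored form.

hull edge (i=0, c=6) to (i=1, c=7): slope 1, span 1
hull edge (i=1, c=7) to (i=4, c=2): slope -5/3, span 3
Factored form: p(x) = 2 ⊗ (x ⊕ (-1)) ⊗ (x ⊕ 5/3) ⊗ (x ⊕ 5/3) ⊗ (x ⊕ 5/3)
Answer: roots = -1 (mult 1), 5/3 (mult 3)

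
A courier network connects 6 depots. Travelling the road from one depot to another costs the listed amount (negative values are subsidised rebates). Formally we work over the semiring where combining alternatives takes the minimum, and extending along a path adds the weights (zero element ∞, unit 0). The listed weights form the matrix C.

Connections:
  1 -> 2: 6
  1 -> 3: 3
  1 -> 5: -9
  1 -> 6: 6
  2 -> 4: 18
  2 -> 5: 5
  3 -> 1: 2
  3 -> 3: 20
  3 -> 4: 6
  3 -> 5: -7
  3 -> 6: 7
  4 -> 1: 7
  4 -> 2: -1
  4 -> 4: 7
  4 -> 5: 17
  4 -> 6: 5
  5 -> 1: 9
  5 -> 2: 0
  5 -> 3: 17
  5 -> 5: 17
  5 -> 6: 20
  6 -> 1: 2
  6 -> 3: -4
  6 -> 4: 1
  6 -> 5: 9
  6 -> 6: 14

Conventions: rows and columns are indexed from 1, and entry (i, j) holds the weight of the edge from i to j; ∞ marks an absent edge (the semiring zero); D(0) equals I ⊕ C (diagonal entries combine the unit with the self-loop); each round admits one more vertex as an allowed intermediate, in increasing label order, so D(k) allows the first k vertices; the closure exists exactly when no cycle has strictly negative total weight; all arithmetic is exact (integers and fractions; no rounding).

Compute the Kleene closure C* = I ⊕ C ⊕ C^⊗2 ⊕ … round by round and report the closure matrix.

D(0):
  [0, 6, 3, ∞, -9, 6]
  [∞, 0, ∞, 18, 5, ∞]
  [2, ∞, 0, 6, -7, 7]
  [7, -1, ∞, 0, 17, 5]
  [9, 0, 17, ∞, 0, 20]
  [2, ∞, -4, 1, 9, 0]
D(1):
  [0, 6, 3, ∞, -9, 6]
  [∞, 0, ∞, 18, 5, ∞]
  [2, 8, 0, 6, -7, 7]
  [7, -1, 10, 0, -2, 5]
  [9, 0, 12, ∞, 0, 15]
  [2, 8, -4, 1, -7, 0]
D(2):
  [0, 6, 3, 24, -9, 6]
  [∞, 0, ∞, 18, 5, ∞]
  [2, 8, 0, 6, -7, 7]
  [7, -1, 10, 0, -2, 5]
  [9, 0, 12, 18, 0, 15]
  [2, 8, -4, 1, -7, 0]
D(3):
  [0, 6, 3, 9, -9, 6]
  [∞, 0, ∞, 18, 5, ∞]
  [2, 8, 0, 6, -7, 7]
  [7, -1, 10, 0, -2, 5]
  [9, 0, 12, 18, 0, 15]
  [-2, 4, -4, 1, -11, 0]
D(4):
  [0, 6, 3, 9, -9, 6]
  [25, 0, 28, 18, 5, 23]
  [2, 5, 0, 6, -7, 7]
  [7, -1, 10, 0, -2, 5]
  [9, 0, 12, 18, 0, 15]
  [-2, 0, -4, 1, -11, 0]
D(5):
  [0, -9, 3, 9, -9, 6]
  [14, 0, 17, 18, 5, 20]
  [2, -7, 0, 6, -7, 7]
  [7, -2, 10, 0, -2, 5]
  [9, 0, 12, 18, 0, 15]
  [-2, -11, -4, 1, -11, 0]
D(6):
  [0, -9, 2, 7, -9, 6]
  [14, 0, 16, 18, 5, 20]
  [2, -7, 0, 6, -7, 7]
  [3, -6, 1, 0, -6, 5]
  [9, 0, 11, 16, 0, 15]
  [-2, -11, -4, 1, -11, 0]
Answer: C* = [[0, -9, 2, 7, -9, 6], [14, 0, 16, 18, 5, 20], [2, -7, 0, 6, -7, 7], [3, -6, 1, 0, -6, 5], [9, 0, 11, 16, 0, 15], [-2, -11, -4, 1, -11, 0]]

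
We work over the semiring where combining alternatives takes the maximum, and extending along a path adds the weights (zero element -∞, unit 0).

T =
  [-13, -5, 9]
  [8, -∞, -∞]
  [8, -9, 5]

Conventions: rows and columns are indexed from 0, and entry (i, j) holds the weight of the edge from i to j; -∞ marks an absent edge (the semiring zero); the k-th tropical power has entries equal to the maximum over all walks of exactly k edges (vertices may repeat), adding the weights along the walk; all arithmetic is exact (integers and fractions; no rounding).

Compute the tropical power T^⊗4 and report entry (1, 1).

T^⊗2:
  [17, 0, 14]
  [-5, 3, 17]
  [13, 3, 17]
T^⊗3:
  [22, 12, 26]
  [25, 8, 22]
  [25, 8, 22]
T^⊗4:
  [34, 17, 31]
  [30, 20, 34]
  [30, 20, 34]
Key observation: the optimum is the walk 1->0->2->0->1, with weight 8 + 9 + 8 + (-5) = 20.
Optimal value attained by: walk 1->0->2->0->1.
Answer: (T^⊗4)[1][1] = 20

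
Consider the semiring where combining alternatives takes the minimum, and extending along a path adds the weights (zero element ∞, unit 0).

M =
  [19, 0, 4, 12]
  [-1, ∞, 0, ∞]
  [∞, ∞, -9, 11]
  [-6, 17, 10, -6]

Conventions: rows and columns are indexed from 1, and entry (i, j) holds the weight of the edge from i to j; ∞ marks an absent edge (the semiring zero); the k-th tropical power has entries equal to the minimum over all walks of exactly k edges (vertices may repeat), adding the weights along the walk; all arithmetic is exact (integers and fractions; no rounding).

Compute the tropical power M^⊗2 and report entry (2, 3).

M^⊗2:
  [-1, 19, -5, 6]
  [18, -1, -9, 11]
  [5, 28, -18, 2]
  [-12, -6, -2, -12]
Key observation: the optimum is the walk 2->3->3, with weight 0 + (-9) = -9.
Optimal value attained by: walk 2->3->3.
Answer: (M^⊗2)[2][3] = -9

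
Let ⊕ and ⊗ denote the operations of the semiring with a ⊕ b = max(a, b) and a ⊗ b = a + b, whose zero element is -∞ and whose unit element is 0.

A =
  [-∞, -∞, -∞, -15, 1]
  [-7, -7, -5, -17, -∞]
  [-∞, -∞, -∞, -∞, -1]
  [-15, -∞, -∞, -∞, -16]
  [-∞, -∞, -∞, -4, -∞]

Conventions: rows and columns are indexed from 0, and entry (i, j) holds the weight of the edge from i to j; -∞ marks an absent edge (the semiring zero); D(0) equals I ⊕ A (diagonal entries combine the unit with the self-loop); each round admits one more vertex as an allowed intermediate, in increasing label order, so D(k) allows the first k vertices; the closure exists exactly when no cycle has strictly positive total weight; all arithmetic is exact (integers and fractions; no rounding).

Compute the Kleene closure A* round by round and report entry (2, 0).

D(0):
  [0, -∞, -∞, -15, 1]
  [-7, 0, -5, -17, -∞]
  [-∞, -∞, 0, -∞, -1]
  [-15, -∞, -∞, 0, -16]
  [-∞, -∞, -∞, -4, 0]
D(1):
  [0, -∞, -∞, -15, 1]
  [-7, 0, -5, -17, -6]
  [-∞, -∞, 0, -∞, -1]
  [-15, -∞, -∞, 0, -14]
  [-∞, -∞, -∞, -4, 0]
D(2):
  [0, -∞, -∞, -15, 1]
  [-7, 0, -5, -17, -6]
  [-∞, -∞, 0, -∞, -1]
  [-15, -∞, -∞, 0, -14]
  [-∞, -∞, -∞, -4, 0]
D(3):
  [0, -∞, -∞, -15, 1]
  [-7, 0, -5, -17, -6]
  [-∞, -∞, 0, -∞, -1]
  [-15, -∞, -∞, 0, -14]
  [-∞, -∞, -∞, -4, 0]
D(4):
  [0, -∞, -∞, -15, 1]
  [-7, 0, -5, -17, -6]
  [-∞, -∞, 0, -∞, -1]
  [-15, -∞, -∞, 0, -14]
  [-19, -∞, -∞, -4, 0]
D(5):
  [0, -∞, -∞, -3, 1]
  [-7, 0, -5, -10, -6]
  [-20, -∞, 0, -5, -1]
  [-15, -∞, -∞, 0, -14]
  [-19, -∞, -∞, -4, 0]
Answer: A*[2][0] = -20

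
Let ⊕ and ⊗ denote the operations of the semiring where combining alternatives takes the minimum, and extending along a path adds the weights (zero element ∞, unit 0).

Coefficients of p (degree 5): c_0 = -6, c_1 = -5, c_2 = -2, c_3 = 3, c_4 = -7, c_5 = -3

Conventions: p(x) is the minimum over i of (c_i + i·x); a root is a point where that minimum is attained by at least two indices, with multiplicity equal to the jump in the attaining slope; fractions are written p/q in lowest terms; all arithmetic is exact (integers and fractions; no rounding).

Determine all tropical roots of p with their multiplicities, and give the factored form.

hull edge (i=0, c=-6) to (i=4, c=-7): slope -1/4, span 4
hull edge (i=4, c=-7) to (i=5, c=-3): slope 4, span 1
Factored form: p(x) = -3 ⊗ (x ⊕ (-4)) ⊗ (x ⊕ 1/4) ⊗ (x ⊕ 1/4) ⊗ (x ⊕ 1/4) ⊗ (x ⊕ 1/4)
Answer: roots = -4 (mult 1), 1/4 (mult 4)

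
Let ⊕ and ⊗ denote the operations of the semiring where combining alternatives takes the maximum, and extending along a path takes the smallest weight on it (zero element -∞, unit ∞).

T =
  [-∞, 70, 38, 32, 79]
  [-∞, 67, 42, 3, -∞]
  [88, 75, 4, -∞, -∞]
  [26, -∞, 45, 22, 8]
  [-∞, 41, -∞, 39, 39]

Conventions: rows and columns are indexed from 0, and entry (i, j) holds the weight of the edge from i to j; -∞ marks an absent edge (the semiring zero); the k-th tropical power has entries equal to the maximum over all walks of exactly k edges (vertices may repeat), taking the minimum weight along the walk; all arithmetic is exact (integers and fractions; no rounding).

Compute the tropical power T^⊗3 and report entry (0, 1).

T^⊗2:
  [38, 67, 42, 39, 39]
  [42, 67, 42, 3, 3]
  [4, 70, 42, 32, 79]
  [45, 45, 26, 26, 26]
  [26, 41, 41, 39, 39]
T^⊗3:
  [42, 67, 42, 39, 39]
  [42, 67, 42, 32, 42]
  [42, 67, 42, 39, 39]
  [26, 45, 42, 32, 45]
  [41, 41, 41, 39, 39]
Key observation: the optimum is the walk 0->1->1->1, with weight 70 min 67 min 67 = 67.
Optimal value attained by: walk 0->1->1->1.
Answer: (T^⊗3)[0][1] = 67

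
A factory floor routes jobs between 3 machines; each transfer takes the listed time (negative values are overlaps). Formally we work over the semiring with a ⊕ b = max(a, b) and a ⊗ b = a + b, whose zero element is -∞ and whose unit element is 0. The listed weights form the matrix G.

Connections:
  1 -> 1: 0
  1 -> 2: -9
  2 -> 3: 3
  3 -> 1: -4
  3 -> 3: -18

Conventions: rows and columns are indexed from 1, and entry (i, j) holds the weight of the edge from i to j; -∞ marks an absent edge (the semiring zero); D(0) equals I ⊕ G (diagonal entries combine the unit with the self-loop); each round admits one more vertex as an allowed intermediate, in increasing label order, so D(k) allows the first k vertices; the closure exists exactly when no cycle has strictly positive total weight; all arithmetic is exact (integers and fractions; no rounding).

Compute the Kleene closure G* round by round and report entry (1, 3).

D(0):
  [0, -9, -∞]
  [-∞, 0, 3]
  [-4, -∞, 0]
D(1):
  [0, -9, -∞]
  [-∞, 0, 3]
  [-4, -13, 0]
D(2):
  [0, -9, -6]
  [-∞, 0, 3]
  [-4, -13, 0]
D(3):
  [0, -9, -6]
  [-1, 0, 3]
  [-4, -13, 0]
Answer: G*[1][3] = -6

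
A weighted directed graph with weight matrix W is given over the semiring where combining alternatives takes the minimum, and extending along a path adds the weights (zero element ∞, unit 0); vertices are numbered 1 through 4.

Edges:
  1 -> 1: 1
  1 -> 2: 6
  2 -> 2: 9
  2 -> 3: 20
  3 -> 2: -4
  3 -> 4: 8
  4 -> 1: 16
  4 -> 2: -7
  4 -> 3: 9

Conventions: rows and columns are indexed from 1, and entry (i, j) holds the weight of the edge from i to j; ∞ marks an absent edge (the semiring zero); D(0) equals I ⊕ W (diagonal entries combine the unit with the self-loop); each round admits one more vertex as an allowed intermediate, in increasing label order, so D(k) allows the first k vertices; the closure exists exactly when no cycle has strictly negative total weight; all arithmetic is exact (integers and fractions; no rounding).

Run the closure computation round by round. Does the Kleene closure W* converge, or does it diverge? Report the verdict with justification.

D(0):
  [0, 6, ∞, ∞]
  [∞, 0, 20, ∞]
  [∞, -4, 0, 8]
  [16, -7, 9, 0]
D(1):
  [0, 6, ∞, ∞]
  [∞, 0, 20, ∞]
  [∞, -4, 0, 8]
  [16, -7, 9, 0]
D(2):
  [0, 6, 26, ∞]
  [∞, 0, 20, ∞]
  [∞, -4, 0, 8]
  [16, -7, 9, 0]
D(3):
  [0, 6, 26, 34]
  [∞, 0, 20, 28]
  [∞, -4, 0, 8]
  [16, -7, 9, 0]
D(4):
  [0, 6, 26, 34]
  [44, 0, 20, 28]
  [24, -4, 0, 8]
  [16, -7, 9, 0]
Key observation: every diagonal entry stays at the unit through all rounds, so no improving cycle exists.
Answer: CONVERGES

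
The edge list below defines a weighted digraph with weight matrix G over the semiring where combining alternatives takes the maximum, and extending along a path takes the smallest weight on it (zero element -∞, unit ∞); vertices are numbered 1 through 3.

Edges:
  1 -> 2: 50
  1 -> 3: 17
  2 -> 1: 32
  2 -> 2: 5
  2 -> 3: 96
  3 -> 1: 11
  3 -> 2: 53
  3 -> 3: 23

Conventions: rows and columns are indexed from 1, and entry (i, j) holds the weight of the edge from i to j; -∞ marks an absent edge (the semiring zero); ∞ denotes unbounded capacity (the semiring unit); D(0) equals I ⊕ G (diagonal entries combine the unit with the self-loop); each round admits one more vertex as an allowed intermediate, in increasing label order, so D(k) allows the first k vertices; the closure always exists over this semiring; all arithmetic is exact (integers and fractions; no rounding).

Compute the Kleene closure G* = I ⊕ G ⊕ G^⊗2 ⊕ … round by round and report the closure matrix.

D(0):
  [∞, 50, 17]
  [32, ∞, 96]
  [11, 53, ∞]
D(1):
  [∞, 50, 17]
  [32, ∞, 96]
  [11, 53, ∞]
D(2):
  [∞, 50, 50]
  [32, ∞, 96]
  [32, 53, ∞]
D(3):
  [∞, 50, 50]
  [32, ∞, 96]
  [32, 53, ∞]
Answer: G* = [[∞, 50, 50], [32, ∞, 96], [32, 53, ∞]]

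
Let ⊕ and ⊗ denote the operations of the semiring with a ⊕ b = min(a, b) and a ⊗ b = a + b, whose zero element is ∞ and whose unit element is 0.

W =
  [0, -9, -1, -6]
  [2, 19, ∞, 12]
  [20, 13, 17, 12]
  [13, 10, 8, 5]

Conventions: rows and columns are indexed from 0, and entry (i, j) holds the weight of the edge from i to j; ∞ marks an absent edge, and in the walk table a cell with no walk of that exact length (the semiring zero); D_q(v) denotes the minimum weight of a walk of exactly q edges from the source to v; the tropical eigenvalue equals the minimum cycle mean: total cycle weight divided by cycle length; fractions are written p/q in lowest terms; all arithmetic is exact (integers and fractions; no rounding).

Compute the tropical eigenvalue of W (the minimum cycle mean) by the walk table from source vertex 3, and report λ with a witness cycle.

q=0: [∞, ∞, ∞, 0]
q=1: [13, 10, 8, 5]
q=2: [12, 4, 12, 7]
q=3: [6, 3, 11, 6]
q=4: [5, -3, 5, 0]
Optimal cycle mean attained by: cycle 0->1->0, total (-9) + 2, length 2.
Answer: λ = -7/2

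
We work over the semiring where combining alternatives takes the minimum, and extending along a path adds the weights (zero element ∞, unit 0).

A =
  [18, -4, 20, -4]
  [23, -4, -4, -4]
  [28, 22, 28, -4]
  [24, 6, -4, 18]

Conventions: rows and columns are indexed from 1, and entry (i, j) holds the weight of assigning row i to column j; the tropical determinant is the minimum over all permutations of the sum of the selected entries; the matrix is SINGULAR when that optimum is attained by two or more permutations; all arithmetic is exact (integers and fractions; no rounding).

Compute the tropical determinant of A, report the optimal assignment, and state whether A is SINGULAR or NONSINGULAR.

σ = (1, 2, 3, 4): 18 + (-4) + 28 + 18 = 60
σ = (1, 2, 4, 3): 18 + (-4) + (-4) + (-4) = 6
σ = (1, 3, 2, 4): 18 + (-4) + 22 + 18 = 54
σ = (1, 3, 4, 2): 18 + (-4) + (-4) + 6 = 16
σ = (1, 4, 2, 3): 18 + (-4) + 22 + (-4) = 32
σ = (1, 4, 3, 2): 18 + (-4) + 28 + 6 = 48
σ = (2, 1, 3, 4): (-4) + 23 + 28 + 18 = 65
σ = (2, 1, 4, 3): (-4) + 23 + (-4) + (-4) = 11
σ = (2, 3, 1, 4): (-4) + (-4) + 28 + 18 = 38
σ = (2, 3, 4, 1): (-4) + (-4) + (-4) + 24 = 12
σ = (2, 4, 1, 3): (-4) + (-4) + 28 + (-4) = 16
σ = (2, 4, 3, 1): (-4) + (-4) + 28 + 24 = 44
σ = (3, 1, 2, 4): 20 + 23 + 22 + 18 = 83
σ = (3, 1, 4, 2): 20 + 23 + (-4) + 6 = 45
σ = (3, 2, 1, 4): 20 + (-4) + 28 + 18 = 62
σ = (3, 2, 4, 1): 20 + (-4) + (-4) + 24 = 36
σ = (3, 4, 1, 2): 20 + (-4) + 28 + 6 = 50
σ = (3, 4, 2, 1): 20 + (-4) + 22 + 24 = 62
σ = (4, 1, 2, 3): (-4) + 23 + 22 + (-4) = 37
σ = (4, 1, 3, 2): (-4) + 23 + 28 + 6 = 53
σ = (4, 2, 1, 3): (-4) + (-4) + 28 + (-4) = 16
σ = (4, 2, 3, 1): (-4) + (-4) + 28 + 24 = 44
σ = (4, 3, 1, 2): (-4) + (-4) + 28 + 6 = 26
σ = (4, 3, 2, 1): (-4) + (-4) + 22 + 24 = 38
Optimal value attained by: σ = (1, 2, 4, 3).
Answer: det⊕(A) = 6; verdict: NONSINGULAR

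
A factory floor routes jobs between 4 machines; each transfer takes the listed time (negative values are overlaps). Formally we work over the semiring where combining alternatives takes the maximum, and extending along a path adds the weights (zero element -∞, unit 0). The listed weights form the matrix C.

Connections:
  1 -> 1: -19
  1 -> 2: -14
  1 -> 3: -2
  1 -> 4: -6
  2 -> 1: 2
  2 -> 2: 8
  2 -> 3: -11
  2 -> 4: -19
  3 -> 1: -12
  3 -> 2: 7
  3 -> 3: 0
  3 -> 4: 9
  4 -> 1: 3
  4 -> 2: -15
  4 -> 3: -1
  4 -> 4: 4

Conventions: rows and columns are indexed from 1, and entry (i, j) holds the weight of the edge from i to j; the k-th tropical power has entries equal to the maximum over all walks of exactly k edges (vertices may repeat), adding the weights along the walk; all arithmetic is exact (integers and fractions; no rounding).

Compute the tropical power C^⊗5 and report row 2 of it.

C^⊗2:
  [-3, 5, -2, 7]
  [10, 16, 0, -2]
  [12, 15, 8, 13]
  [7, 6, 3, 8]
C^⊗3:
  [10, 13, 6, 11]
  [18, 24, 8, 9]
  [17, 23, 12, 17]
  [11, 14, 7, 12]
C^⊗4:
  [15, 21, 10, 15]
  [26, 32, 16, 17]
  [25, 31, 16, 21]
  [16, 22, 11, 16]
C^⊗5:
  [23, 29, 14, 19]
  [34, 40, 24, 25]
  [33, 39, 23, 25]
  [24, 30, 15, 20]
Answer: row 2 of C^⊗5 = [34, 40, 24, 25]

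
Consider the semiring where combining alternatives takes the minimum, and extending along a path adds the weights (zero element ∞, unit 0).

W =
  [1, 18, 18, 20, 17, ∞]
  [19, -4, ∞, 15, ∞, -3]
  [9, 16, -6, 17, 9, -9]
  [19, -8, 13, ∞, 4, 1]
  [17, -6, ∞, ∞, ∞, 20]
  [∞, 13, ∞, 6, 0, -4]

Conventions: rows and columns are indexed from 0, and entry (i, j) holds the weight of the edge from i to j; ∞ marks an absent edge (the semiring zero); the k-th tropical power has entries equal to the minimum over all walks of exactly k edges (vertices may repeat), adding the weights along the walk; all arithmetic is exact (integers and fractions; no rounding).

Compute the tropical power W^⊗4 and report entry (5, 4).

W^⊗2:
  [2, 11, 12, 21, 18, 9]
  [15, -8, 28, 3, -3, -7]
  [3, 3, -12, -3, -9, -15]
  [11, -12, 7, 7, 1, -11]
  [13, -10, 35, 9, 20, -9]
  [17, -6, 19, 2, -4, -8]
W^⊗3:
  [3, 7, 6, 15, 9, 3]
  [11, -12, 16, -1, -7, -11]
  [-3, -15, -18, -9, -15, -21]
  [7, -16, 1, -5, -11, -15]
  [9, -14, 22, -3, -9, -13]
  [13, -10, 13, -2, -8, -12]
W^⊗4:
  [4, 3, 0, 9, 3, -3]
  [7, -16, 10, -5, -11, -15]
  [-9, -21, -24, -15, -21, -27]
  [3, -20, -5, -9, -15, -19]
  [5, -18, 10, -7, -13, -17]
  [9, -14, 7, -6, -12, -16]
Key observation: the optimum is the walk 5->5->5->5->4, with weight (-4) + (-4) + (-4) + 0 = -12.
Optimal value attained by: walk 5->5->5->5->4.
Answer: (W^⊗4)[5][4] = -12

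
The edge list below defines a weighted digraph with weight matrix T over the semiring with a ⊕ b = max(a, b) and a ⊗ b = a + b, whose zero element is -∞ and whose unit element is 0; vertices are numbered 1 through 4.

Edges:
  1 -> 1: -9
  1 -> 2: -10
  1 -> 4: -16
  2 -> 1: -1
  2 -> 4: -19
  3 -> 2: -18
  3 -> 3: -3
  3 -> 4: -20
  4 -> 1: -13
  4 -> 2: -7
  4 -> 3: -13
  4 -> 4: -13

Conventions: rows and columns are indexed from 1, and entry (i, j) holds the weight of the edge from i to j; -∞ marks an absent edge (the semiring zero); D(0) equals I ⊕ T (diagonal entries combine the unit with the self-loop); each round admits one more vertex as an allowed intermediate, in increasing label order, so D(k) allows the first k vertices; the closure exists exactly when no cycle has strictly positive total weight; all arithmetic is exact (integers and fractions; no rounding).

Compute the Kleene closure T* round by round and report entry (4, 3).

D(0):
  [0, -10, -∞, -16]
  [-1, 0, -∞, -19]
  [-∞, -18, 0, -20]
  [-13, -7, -13, 0]
D(1):
  [0, -10, -∞, -16]
  [-1, 0, -∞, -17]
  [-∞, -18, 0, -20]
  [-13, -7, -13, 0]
D(2):
  [0, -10, -∞, -16]
  [-1, 0, -∞, -17]
  [-19, -18, 0, -20]
  [-8, -7, -13, 0]
D(3):
  [0, -10, -∞, -16]
  [-1, 0, -∞, -17]
  [-19, -18, 0, -20]
  [-8, -7, -13, 0]
D(4):
  [0, -10, -29, -16]
  [-1, 0, -30, -17]
  [-19, -18, 0, -20]
  [-8, -7, -13, 0]
Answer: T*[4][3] = -13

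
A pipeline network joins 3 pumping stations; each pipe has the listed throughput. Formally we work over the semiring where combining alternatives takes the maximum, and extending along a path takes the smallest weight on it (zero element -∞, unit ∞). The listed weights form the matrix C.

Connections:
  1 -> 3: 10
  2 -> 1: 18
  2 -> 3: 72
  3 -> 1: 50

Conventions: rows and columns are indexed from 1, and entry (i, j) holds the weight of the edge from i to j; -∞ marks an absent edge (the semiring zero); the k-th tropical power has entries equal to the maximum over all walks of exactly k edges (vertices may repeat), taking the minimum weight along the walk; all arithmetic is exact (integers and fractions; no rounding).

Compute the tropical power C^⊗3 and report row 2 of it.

C^⊗2:
  [10, -∞, -∞]
  [50, -∞, 10]
  [-∞, -∞, 10]
C^⊗3:
  [-∞, -∞, 10]
  [10, -∞, 10]
  [10, -∞, -∞]
Answer: row 2 of C^⊗3 = [10, -∞, 10]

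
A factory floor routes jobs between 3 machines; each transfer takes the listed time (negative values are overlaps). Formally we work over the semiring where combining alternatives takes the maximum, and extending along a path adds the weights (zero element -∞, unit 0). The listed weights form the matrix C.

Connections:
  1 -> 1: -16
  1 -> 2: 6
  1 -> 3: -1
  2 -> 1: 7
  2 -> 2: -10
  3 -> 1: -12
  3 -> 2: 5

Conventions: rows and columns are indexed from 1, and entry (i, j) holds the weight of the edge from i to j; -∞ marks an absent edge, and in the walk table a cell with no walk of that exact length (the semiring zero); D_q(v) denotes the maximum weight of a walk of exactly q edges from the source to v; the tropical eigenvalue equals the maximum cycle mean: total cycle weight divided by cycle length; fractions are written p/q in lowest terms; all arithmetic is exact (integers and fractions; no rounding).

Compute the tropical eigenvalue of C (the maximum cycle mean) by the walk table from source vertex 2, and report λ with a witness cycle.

q=0: [-∞, 0, -∞]
q=1: [7, -10, -∞]
q=2: [-3, 13, 6]
q=3: [20, 11, -4]
Optimal cycle mean attained by: cycle 1->2->1, total 6 + 7, length 2.
Answer: λ = 13/2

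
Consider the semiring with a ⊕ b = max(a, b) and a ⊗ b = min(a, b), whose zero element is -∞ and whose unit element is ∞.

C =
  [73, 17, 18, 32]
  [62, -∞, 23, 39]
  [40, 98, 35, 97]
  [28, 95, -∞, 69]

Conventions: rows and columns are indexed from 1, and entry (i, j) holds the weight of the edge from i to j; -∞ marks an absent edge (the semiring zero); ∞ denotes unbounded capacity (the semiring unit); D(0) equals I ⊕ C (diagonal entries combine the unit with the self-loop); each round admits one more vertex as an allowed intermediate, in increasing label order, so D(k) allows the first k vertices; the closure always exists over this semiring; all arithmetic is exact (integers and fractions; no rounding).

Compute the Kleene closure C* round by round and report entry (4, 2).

D(0):
  [∞, 17, 18, 32]
  [62, ∞, 23, 39]
  [40, 98, ∞, 97]
  [28, 95, -∞, ∞]
D(1):
  [∞, 17, 18, 32]
  [62, ∞, 23, 39]
  [40, 98, ∞, 97]
  [28, 95, 18, ∞]
D(2):
  [∞, 17, 18, 32]
  [62, ∞, 23, 39]
  [62, 98, ∞, 97]
  [62, 95, 23, ∞]
D(3):
  [∞, 18, 18, 32]
  [62, ∞, 23, 39]
  [62, 98, ∞, 97]
  [62, 95, 23, ∞]
D(4):
  [∞, 32, 23, 32]
  [62, ∞, 23, 39]
  [62, 98, ∞, 97]
  [62, 95, 23, ∞]
Answer: C*[4][2] = 95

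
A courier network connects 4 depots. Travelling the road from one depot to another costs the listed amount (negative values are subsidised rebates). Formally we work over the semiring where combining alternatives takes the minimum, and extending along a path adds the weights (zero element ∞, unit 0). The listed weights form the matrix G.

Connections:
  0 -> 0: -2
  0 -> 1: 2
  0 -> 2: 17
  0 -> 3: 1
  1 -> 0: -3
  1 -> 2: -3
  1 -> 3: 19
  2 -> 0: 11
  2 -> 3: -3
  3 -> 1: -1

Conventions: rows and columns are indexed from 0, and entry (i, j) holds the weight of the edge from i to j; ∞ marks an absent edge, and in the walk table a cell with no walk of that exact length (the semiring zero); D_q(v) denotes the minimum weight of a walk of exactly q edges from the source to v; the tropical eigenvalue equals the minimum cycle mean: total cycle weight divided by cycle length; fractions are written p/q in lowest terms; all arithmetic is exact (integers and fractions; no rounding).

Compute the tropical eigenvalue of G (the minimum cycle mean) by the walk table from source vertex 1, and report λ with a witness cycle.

q=0: [∞, 0, ∞, ∞]
q=1: [-3, ∞, -3, 19]
q=2: [-5, -1, 14, -6]
q=3: [-7, -7, -4, -4]
q=4: [-10, -5, -10, -7]
Optimal cycle mean attained by: cycle 1->2->3->1, total (-3) + (-3) + (-1), length 3.
Answer: λ = -7/3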